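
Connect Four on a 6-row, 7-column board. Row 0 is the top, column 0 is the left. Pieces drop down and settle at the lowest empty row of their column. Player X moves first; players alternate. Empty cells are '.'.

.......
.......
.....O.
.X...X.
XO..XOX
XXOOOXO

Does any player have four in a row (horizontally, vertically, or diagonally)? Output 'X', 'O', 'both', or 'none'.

none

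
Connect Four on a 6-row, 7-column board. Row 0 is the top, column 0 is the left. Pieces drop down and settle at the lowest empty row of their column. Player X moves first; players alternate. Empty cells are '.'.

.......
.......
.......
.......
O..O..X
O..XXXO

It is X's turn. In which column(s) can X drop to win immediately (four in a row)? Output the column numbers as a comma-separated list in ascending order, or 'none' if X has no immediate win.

Answer: 2

Derivation:
col 0: drop X → no win
col 1: drop X → no win
col 2: drop X → WIN!
col 3: drop X → no win
col 4: drop X → no win
col 5: drop X → no win
col 6: drop X → no win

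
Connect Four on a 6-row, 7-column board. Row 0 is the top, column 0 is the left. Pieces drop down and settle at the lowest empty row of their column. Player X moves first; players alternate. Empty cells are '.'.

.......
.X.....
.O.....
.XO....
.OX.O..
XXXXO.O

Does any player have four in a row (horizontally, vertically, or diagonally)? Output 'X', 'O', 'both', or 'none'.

X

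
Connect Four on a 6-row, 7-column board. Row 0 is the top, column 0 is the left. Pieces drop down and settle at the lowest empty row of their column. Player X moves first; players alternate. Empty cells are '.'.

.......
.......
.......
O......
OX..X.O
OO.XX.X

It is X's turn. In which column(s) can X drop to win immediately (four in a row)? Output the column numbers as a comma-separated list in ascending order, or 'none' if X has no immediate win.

Answer: 5

Derivation:
col 0: drop X → no win
col 1: drop X → no win
col 2: drop X → no win
col 3: drop X → no win
col 4: drop X → no win
col 5: drop X → WIN!
col 6: drop X → no win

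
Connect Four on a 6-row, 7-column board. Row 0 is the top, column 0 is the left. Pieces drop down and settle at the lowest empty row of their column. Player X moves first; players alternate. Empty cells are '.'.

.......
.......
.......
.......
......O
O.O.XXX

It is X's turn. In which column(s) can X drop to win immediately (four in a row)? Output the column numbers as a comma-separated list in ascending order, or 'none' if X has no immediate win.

col 0: drop X → no win
col 1: drop X → no win
col 2: drop X → no win
col 3: drop X → WIN!
col 4: drop X → no win
col 5: drop X → no win
col 6: drop X → no win

Answer: 3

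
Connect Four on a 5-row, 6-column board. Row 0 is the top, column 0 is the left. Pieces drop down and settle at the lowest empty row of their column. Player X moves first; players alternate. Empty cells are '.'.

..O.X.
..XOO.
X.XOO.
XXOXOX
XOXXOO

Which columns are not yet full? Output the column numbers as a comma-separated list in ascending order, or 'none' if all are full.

col 0: top cell = '.' → open
col 1: top cell = '.' → open
col 2: top cell = 'O' → FULL
col 3: top cell = '.' → open
col 4: top cell = 'X' → FULL
col 5: top cell = '.' → open

Answer: 0,1,3,5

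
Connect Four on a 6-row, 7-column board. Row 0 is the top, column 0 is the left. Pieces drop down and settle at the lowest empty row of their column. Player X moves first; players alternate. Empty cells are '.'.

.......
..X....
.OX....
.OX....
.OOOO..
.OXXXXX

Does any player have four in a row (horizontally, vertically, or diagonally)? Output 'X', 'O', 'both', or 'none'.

both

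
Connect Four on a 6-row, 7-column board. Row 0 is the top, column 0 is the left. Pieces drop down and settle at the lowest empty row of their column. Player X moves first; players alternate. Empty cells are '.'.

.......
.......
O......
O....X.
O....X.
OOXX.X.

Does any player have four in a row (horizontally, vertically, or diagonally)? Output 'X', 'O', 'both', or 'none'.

O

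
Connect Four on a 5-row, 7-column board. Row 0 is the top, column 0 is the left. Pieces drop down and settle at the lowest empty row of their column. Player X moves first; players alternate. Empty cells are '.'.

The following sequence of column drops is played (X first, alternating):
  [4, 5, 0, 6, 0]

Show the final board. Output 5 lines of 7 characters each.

Answer: .......
.......
.......
X......
X...XOO

Derivation:
Move 1: X drops in col 4, lands at row 4
Move 2: O drops in col 5, lands at row 4
Move 3: X drops in col 0, lands at row 4
Move 4: O drops in col 6, lands at row 4
Move 5: X drops in col 0, lands at row 3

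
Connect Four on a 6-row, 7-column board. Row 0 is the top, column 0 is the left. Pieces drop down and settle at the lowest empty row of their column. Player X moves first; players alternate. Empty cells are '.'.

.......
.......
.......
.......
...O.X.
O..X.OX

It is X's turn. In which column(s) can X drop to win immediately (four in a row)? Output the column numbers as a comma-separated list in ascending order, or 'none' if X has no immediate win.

col 0: drop X → no win
col 1: drop X → no win
col 2: drop X → no win
col 3: drop X → no win
col 4: drop X → no win
col 5: drop X → no win
col 6: drop X → no win

Answer: none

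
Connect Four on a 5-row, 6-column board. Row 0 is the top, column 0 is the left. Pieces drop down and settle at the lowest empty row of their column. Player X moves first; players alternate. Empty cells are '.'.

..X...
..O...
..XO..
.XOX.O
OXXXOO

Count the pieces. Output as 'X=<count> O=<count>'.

X=7 O=7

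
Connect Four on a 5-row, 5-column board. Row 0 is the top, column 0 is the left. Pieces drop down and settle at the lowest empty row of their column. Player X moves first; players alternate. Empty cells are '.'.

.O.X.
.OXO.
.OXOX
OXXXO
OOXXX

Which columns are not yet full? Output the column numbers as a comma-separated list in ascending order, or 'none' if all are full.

col 0: top cell = '.' → open
col 1: top cell = 'O' → FULL
col 2: top cell = '.' → open
col 3: top cell = 'X' → FULL
col 4: top cell = '.' → open

Answer: 0,2,4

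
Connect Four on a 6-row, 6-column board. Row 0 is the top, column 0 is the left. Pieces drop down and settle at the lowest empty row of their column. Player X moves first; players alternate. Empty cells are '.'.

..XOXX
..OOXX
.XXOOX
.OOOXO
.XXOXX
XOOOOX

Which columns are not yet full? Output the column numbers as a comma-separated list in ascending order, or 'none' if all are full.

Answer: 0,1

Derivation:
col 0: top cell = '.' → open
col 1: top cell = '.' → open
col 2: top cell = 'X' → FULL
col 3: top cell = 'O' → FULL
col 4: top cell = 'X' → FULL
col 5: top cell = 'X' → FULL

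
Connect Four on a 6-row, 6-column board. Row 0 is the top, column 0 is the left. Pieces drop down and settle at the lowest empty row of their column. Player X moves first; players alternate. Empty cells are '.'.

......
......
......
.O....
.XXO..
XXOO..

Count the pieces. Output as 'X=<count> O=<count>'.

X=4 O=4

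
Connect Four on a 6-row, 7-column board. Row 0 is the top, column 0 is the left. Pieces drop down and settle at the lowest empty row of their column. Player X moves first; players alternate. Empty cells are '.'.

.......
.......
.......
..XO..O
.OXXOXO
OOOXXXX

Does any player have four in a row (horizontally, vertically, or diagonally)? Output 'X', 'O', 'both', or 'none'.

X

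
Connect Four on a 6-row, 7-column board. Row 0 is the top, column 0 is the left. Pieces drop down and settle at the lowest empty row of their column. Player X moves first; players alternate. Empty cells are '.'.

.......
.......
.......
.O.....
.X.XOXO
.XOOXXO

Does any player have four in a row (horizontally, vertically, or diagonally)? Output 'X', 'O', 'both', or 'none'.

none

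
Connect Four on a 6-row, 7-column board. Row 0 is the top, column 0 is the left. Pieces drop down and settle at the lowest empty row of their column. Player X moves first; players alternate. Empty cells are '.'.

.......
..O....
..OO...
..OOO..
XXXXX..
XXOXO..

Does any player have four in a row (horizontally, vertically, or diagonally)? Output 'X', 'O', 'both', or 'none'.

X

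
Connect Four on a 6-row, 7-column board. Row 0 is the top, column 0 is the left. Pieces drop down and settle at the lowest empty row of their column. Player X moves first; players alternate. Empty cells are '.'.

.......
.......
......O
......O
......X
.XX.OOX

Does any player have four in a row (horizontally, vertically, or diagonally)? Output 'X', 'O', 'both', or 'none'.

none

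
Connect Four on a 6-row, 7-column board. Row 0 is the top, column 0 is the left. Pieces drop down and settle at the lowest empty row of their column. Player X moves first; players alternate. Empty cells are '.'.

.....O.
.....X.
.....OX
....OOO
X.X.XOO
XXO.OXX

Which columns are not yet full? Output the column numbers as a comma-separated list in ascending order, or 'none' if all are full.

Answer: 0,1,2,3,4,6

Derivation:
col 0: top cell = '.' → open
col 1: top cell = '.' → open
col 2: top cell = '.' → open
col 3: top cell = '.' → open
col 4: top cell = '.' → open
col 5: top cell = 'O' → FULL
col 6: top cell = '.' → open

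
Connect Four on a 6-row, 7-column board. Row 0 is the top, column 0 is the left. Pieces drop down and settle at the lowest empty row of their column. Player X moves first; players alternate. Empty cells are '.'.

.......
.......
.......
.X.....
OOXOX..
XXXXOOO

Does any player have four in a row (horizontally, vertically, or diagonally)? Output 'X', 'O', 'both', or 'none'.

X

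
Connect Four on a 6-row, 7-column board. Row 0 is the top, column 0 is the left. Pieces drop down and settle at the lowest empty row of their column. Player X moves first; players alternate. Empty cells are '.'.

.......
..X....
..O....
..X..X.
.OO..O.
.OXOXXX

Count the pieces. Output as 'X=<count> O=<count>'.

X=7 O=6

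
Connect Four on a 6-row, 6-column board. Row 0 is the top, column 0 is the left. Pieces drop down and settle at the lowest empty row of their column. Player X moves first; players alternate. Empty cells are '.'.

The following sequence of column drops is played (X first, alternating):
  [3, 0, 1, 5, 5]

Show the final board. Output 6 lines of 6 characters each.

Answer: ......
......
......
......
.....X
OX.X.O

Derivation:
Move 1: X drops in col 3, lands at row 5
Move 2: O drops in col 0, lands at row 5
Move 3: X drops in col 1, lands at row 5
Move 4: O drops in col 5, lands at row 5
Move 5: X drops in col 5, lands at row 4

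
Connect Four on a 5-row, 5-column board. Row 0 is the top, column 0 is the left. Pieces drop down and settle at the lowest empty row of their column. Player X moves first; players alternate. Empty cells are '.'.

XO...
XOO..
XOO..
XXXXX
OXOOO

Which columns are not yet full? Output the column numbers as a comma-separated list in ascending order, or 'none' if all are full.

col 0: top cell = 'X' → FULL
col 1: top cell = 'O' → FULL
col 2: top cell = '.' → open
col 3: top cell = '.' → open
col 4: top cell = '.' → open

Answer: 2,3,4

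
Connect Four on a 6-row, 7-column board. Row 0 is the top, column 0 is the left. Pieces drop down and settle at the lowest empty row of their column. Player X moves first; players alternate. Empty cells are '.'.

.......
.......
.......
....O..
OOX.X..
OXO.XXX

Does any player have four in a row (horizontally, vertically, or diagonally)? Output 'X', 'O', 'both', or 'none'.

none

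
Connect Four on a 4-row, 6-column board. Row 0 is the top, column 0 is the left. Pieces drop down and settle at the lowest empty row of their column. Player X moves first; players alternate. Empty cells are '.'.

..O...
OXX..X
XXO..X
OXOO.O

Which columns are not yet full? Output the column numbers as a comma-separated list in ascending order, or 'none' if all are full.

col 0: top cell = '.' → open
col 1: top cell = '.' → open
col 2: top cell = 'O' → FULL
col 3: top cell = '.' → open
col 4: top cell = '.' → open
col 5: top cell = '.' → open

Answer: 0,1,3,4,5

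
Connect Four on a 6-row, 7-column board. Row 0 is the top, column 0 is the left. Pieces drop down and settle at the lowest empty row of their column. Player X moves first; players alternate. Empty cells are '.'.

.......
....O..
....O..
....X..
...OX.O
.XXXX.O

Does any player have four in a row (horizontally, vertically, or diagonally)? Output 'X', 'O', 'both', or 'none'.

X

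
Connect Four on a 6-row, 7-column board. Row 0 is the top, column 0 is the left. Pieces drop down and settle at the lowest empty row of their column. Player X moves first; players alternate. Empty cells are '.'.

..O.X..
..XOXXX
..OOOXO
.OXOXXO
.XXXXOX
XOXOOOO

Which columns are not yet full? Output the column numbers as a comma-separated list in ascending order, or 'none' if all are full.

col 0: top cell = '.' → open
col 1: top cell = '.' → open
col 2: top cell = 'O' → FULL
col 3: top cell = '.' → open
col 4: top cell = 'X' → FULL
col 5: top cell = '.' → open
col 6: top cell = '.' → open

Answer: 0,1,3,5,6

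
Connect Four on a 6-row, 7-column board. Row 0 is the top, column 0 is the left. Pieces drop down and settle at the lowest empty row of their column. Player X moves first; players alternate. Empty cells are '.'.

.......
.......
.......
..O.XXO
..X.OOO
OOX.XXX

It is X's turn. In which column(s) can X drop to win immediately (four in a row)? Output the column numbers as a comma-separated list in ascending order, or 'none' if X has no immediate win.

col 0: drop X → no win
col 1: drop X → no win
col 2: drop X → no win
col 3: drop X → WIN!
col 4: drop X → no win
col 5: drop X → no win
col 6: drop X → no win

Answer: 3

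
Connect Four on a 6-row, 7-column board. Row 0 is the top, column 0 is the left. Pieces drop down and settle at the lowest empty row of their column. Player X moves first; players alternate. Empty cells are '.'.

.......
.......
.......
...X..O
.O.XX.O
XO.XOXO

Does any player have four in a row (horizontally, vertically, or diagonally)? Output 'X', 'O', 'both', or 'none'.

none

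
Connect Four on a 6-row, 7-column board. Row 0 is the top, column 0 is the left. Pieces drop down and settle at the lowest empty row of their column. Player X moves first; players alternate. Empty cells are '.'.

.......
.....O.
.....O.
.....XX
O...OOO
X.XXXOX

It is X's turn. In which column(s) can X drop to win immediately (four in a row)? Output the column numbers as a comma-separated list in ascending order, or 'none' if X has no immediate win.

Answer: 1

Derivation:
col 0: drop X → no win
col 1: drop X → WIN!
col 2: drop X → no win
col 3: drop X → no win
col 4: drop X → no win
col 5: drop X → no win
col 6: drop X → no win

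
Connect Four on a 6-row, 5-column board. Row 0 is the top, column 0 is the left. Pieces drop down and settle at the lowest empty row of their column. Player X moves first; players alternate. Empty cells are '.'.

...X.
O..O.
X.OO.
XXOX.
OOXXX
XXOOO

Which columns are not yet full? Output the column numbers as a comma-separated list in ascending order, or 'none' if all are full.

col 0: top cell = '.' → open
col 1: top cell = '.' → open
col 2: top cell = '.' → open
col 3: top cell = 'X' → FULL
col 4: top cell = '.' → open

Answer: 0,1,2,4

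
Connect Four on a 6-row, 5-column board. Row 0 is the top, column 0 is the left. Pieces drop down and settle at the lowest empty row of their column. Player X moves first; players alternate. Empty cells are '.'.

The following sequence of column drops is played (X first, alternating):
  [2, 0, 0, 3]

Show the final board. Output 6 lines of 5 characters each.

Move 1: X drops in col 2, lands at row 5
Move 2: O drops in col 0, lands at row 5
Move 3: X drops in col 0, lands at row 4
Move 4: O drops in col 3, lands at row 5

Answer: .....
.....
.....
.....
X....
O.XO.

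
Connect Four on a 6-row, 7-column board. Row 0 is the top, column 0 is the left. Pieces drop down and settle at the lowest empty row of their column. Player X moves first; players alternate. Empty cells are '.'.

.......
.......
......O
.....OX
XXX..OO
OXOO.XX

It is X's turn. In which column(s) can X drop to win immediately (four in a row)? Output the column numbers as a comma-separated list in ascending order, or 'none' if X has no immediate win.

col 0: drop X → no win
col 1: drop X → no win
col 2: drop X → no win
col 3: drop X → WIN!
col 4: drop X → no win
col 5: drop X → no win
col 6: drop X → no win

Answer: 3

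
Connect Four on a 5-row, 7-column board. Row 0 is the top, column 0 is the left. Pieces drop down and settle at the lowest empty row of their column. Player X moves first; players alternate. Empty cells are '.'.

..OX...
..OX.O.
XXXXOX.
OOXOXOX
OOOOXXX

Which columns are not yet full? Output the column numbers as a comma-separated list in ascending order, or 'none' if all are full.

col 0: top cell = '.' → open
col 1: top cell = '.' → open
col 2: top cell = 'O' → FULL
col 3: top cell = 'X' → FULL
col 4: top cell = '.' → open
col 5: top cell = '.' → open
col 6: top cell = '.' → open

Answer: 0,1,4,5,6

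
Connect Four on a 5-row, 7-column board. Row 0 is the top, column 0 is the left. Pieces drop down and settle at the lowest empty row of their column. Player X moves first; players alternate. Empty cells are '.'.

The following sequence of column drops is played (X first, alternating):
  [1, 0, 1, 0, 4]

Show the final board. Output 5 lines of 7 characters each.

Move 1: X drops in col 1, lands at row 4
Move 2: O drops in col 0, lands at row 4
Move 3: X drops in col 1, lands at row 3
Move 4: O drops in col 0, lands at row 3
Move 5: X drops in col 4, lands at row 4

Answer: .......
.......
.......
OX.....
OX..X..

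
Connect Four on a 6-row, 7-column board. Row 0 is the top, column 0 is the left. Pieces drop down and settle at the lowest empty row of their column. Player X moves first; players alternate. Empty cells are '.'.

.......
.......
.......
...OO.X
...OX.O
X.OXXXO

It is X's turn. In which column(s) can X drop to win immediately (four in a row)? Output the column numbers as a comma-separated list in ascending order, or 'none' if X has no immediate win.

col 0: drop X → no win
col 1: drop X → no win
col 2: drop X → no win
col 3: drop X → no win
col 4: drop X → no win
col 5: drop X → no win
col 6: drop X → no win

Answer: none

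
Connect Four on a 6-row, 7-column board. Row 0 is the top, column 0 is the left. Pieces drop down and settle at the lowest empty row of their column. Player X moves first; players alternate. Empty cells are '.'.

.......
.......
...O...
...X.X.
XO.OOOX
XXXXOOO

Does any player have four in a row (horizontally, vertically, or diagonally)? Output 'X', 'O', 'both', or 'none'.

X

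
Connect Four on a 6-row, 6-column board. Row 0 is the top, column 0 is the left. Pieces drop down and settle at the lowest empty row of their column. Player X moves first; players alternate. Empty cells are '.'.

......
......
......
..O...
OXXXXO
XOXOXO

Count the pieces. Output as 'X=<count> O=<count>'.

X=7 O=6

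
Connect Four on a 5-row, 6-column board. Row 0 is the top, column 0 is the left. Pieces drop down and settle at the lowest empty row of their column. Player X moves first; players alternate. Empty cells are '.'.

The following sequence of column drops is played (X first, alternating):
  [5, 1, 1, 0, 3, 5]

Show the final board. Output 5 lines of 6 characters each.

Answer: ......
......
......
.X...O
OO.X.X

Derivation:
Move 1: X drops in col 5, lands at row 4
Move 2: O drops in col 1, lands at row 4
Move 3: X drops in col 1, lands at row 3
Move 4: O drops in col 0, lands at row 4
Move 5: X drops in col 3, lands at row 4
Move 6: O drops in col 5, lands at row 3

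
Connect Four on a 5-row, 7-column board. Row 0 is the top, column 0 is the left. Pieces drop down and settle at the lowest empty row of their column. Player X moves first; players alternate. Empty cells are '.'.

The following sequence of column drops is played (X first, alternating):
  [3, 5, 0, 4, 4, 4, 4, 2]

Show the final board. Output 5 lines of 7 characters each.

Answer: .......
....X..
....O..
....X..
X.OXOO.

Derivation:
Move 1: X drops in col 3, lands at row 4
Move 2: O drops in col 5, lands at row 4
Move 3: X drops in col 0, lands at row 4
Move 4: O drops in col 4, lands at row 4
Move 5: X drops in col 4, lands at row 3
Move 6: O drops in col 4, lands at row 2
Move 7: X drops in col 4, lands at row 1
Move 8: O drops in col 2, lands at row 4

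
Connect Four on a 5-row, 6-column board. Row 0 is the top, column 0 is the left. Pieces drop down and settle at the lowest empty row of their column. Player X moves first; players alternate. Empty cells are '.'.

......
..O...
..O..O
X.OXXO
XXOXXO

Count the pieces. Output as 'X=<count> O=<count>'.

X=7 O=7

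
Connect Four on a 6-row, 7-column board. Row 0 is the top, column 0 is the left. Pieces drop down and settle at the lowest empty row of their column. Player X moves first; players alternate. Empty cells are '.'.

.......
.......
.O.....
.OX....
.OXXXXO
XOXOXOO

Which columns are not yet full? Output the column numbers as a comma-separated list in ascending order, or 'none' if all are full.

col 0: top cell = '.' → open
col 1: top cell = '.' → open
col 2: top cell = '.' → open
col 3: top cell = '.' → open
col 4: top cell = '.' → open
col 5: top cell = '.' → open
col 6: top cell = '.' → open

Answer: 0,1,2,3,4,5,6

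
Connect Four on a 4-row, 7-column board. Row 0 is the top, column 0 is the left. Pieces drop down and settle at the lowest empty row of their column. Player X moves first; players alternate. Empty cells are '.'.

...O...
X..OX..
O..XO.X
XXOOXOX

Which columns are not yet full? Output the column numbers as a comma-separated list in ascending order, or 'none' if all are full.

Answer: 0,1,2,4,5,6

Derivation:
col 0: top cell = '.' → open
col 1: top cell = '.' → open
col 2: top cell = '.' → open
col 3: top cell = 'O' → FULL
col 4: top cell = '.' → open
col 5: top cell = '.' → open
col 6: top cell = '.' → open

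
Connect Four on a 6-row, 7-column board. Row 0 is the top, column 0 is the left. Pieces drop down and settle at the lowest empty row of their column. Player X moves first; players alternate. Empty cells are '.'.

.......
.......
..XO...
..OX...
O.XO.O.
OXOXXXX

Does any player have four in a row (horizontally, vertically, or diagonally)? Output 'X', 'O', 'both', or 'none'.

X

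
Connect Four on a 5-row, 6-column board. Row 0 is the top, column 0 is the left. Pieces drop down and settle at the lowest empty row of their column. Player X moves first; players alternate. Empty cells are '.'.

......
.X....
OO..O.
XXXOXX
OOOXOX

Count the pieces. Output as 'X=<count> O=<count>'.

X=8 O=8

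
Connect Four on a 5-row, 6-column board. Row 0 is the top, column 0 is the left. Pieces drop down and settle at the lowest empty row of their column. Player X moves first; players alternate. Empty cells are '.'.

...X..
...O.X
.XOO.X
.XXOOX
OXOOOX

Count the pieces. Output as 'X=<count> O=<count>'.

X=9 O=9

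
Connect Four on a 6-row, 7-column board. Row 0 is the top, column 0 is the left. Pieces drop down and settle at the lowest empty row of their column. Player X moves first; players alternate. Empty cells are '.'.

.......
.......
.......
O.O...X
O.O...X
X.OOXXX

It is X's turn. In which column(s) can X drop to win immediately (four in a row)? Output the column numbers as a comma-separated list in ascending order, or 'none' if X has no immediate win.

col 0: drop X → no win
col 1: drop X → no win
col 2: drop X → no win
col 3: drop X → no win
col 4: drop X → no win
col 5: drop X → no win
col 6: drop X → WIN!

Answer: 6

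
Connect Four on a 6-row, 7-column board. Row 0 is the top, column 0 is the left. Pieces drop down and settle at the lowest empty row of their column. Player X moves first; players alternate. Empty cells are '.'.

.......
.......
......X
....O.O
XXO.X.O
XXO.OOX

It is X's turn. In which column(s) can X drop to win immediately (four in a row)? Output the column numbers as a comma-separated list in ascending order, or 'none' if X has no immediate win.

Answer: none

Derivation:
col 0: drop X → no win
col 1: drop X → no win
col 2: drop X → no win
col 3: drop X → no win
col 4: drop X → no win
col 5: drop X → no win
col 6: drop X → no win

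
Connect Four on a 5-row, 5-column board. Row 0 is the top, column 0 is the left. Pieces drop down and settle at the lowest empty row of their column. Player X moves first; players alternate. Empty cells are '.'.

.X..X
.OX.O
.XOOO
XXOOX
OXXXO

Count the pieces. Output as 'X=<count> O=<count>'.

X=10 O=9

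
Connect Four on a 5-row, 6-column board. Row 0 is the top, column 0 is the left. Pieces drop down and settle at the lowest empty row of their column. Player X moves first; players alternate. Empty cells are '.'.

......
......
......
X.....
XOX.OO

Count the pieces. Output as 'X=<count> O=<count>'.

X=3 O=3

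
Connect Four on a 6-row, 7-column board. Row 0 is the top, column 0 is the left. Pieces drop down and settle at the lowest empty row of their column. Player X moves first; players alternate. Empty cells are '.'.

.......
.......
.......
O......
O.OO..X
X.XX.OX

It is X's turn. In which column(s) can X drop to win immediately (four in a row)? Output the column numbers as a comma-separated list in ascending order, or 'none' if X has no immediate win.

Answer: 1

Derivation:
col 0: drop X → no win
col 1: drop X → WIN!
col 2: drop X → no win
col 3: drop X → no win
col 4: drop X → no win
col 5: drop X → no win
col 6: drop X → no win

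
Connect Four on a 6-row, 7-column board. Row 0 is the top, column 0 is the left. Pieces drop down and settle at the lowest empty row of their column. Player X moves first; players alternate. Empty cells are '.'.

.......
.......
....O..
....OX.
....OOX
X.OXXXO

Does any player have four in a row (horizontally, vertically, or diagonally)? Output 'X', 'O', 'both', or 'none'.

none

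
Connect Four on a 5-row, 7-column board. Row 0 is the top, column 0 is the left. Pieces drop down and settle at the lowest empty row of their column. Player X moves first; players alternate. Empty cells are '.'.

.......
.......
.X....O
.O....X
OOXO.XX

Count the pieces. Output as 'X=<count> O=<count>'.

X=5 O=5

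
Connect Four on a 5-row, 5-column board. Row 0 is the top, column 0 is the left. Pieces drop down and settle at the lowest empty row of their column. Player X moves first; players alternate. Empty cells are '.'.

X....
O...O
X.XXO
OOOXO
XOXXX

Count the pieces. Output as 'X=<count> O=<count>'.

X=9 O=8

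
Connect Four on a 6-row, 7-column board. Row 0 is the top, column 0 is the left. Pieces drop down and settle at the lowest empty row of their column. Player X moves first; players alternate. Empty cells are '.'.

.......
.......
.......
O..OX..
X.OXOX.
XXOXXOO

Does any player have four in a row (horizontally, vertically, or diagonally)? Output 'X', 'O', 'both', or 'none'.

none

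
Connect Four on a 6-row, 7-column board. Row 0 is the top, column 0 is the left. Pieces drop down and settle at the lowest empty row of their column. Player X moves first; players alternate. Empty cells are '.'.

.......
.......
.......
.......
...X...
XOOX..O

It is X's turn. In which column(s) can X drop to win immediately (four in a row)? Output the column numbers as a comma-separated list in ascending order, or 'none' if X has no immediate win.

Answer: none

Derivation:
col 0: drop X → no win
col 1: drop X → no win
col 2: drop X → no win
col 3: drop X → no win
col 4: drop X → no win
col 5: drop X → no win
col 6: drop X → no win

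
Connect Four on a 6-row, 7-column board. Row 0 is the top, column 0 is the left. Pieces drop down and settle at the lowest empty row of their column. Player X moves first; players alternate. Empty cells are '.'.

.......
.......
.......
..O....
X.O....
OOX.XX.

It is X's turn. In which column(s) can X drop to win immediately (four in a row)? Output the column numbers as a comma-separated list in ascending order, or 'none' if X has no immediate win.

col 0: drop X → no win
col 1: drop X → no win
col 2: drop X → no win
col 3: drop X → WIN!
col 4: drop X → no win
col 5: drop X → no win
col 6: drop X → no win

Answer: 3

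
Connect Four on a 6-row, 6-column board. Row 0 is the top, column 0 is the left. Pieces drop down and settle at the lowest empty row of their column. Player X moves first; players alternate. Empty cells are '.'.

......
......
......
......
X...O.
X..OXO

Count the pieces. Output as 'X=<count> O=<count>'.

X=3 O=3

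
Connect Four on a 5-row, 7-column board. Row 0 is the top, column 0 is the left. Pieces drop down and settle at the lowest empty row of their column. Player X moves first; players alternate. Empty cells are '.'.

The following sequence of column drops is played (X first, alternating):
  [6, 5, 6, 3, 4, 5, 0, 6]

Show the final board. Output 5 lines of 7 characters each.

Move 1: X drops in col 6, lands at row 4
Move 2: O drops in col 5, lands at row 4
Move 3: X drops in col 6, lands at row 3
Move 4: O drops in col 3, lands at row 4
Move 5: X drops in col 4, lands at row 4
Move 6: O drops in col 5, lands at row 3
Move 7: X drops in col 0, lands at row 4
Move 8: O drops in col 6, lands at row 2

Answer: .......
.......
......O
.....OX
X..OXOX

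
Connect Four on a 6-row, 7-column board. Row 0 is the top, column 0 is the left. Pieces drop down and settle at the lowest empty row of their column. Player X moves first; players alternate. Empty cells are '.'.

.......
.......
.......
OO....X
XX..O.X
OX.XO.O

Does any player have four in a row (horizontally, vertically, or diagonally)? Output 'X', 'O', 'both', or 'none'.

none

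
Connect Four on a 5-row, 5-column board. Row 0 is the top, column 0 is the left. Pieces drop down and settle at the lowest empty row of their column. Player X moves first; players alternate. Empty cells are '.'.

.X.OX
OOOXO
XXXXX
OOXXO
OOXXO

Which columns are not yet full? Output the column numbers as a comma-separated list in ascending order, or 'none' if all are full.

Answer: 0,2

Derivation:
col 0: top cell = '.' → open
col 1: top cell = 'X' → FULL
col 2: top cell = '.' → open
col 3: top cell = 'O' → FULL
col 4: top cell = 'X' → FULL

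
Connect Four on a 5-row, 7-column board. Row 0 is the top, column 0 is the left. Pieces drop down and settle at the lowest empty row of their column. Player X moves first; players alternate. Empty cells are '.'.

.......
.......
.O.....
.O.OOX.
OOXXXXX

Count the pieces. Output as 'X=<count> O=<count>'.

X=6 O=6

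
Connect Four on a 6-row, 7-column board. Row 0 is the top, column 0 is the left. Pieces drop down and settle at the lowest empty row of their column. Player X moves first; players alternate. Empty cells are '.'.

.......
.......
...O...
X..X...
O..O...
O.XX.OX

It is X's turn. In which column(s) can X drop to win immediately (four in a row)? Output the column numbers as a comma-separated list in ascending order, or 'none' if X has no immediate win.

Answer: none

Derivation:
col 0: drop X → no win
col 1: drop X → no win
col 2: drop X → no win
col 3: drop X → no win
col 4: drop X → no win
col 5: drop X → no win
col 6: drop X → no win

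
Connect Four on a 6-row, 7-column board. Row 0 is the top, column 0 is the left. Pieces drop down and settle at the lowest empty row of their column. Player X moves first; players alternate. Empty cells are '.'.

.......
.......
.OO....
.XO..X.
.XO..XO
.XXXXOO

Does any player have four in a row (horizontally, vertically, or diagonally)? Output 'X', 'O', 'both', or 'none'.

X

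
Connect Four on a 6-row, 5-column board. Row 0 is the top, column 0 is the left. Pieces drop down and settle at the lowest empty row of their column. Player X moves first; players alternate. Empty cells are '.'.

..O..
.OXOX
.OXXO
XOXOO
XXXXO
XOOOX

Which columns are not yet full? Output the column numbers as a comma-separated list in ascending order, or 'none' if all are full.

col 0: top cell = '.' → open
col 1: top cell = '.' → open
col 2: top cell = 'O' → FULL
col 3: top cell = '.' → open
col 4: top cell = '.' → open

Answer: 0,1,3,4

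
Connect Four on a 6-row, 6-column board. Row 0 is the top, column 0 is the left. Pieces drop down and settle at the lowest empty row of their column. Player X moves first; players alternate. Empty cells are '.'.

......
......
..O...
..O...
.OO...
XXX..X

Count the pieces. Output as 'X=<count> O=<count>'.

X=4 O=4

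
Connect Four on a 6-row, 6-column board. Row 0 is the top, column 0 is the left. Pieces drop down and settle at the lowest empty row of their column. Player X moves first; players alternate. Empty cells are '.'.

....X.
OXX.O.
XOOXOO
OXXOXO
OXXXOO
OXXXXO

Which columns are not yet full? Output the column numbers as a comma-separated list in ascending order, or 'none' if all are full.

Answer: 0,1,2,3,5

Derivation:
col 0: top cell = '.' → open
col 1: top cell = '.' → open
col 2: top cell = '.' → open
col 3: top cell = '.' → open
col 4: top cell = 'X' → FULL
col 5: top cell = '.' → open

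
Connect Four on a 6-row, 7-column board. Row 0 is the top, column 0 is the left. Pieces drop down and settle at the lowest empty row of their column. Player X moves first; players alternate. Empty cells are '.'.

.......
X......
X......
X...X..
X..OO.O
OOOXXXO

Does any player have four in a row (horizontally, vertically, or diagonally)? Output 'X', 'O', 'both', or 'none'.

X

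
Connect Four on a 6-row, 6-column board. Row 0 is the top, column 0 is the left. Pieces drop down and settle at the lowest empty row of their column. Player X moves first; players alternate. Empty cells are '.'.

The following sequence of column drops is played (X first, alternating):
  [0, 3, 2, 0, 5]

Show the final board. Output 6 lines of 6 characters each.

Move 1: X drops in col 0, lands at row 5
Move 2: O drops in col 3, lands at row 5
Move 3: X drops in col 2, lands at row 5
Move 4: O drops in col 0, lands at row 4
Move 5: X drops in col 5, lands at row 5

Answer: ......
......
......
......
O.....
X.XO.X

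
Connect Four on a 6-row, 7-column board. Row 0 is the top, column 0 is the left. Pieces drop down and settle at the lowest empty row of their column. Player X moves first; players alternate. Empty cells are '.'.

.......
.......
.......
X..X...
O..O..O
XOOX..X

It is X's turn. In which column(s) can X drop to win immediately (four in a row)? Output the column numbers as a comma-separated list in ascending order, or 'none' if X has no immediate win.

Answer: none

Derivation:
col 0: drop X → no win
col 1: drop X → no win
col 2: drop X → no win
col 3: drop X → no win
col 4: drop X → no win
col 5: drop X → no win
col 6: drop X → no win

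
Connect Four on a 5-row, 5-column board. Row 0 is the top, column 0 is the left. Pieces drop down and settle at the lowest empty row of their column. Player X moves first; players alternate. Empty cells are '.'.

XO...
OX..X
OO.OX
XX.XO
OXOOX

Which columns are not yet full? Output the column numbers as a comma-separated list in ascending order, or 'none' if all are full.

Answer: 2,3,4

Derivation:
col 0: top cell = 'X' → FULL
col 1: top cell = 'O' → FULL
col 2: top cell = '.' → open
col 3: top cell = '.' → open
col 4: top cell = '.' → open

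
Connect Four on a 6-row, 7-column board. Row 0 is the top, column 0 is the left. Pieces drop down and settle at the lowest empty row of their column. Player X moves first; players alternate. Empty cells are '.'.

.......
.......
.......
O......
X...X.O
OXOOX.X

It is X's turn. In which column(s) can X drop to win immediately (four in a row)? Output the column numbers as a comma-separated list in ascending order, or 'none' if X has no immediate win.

col 0: drop X → no win
col 1: drop X → no win
col 2: drop X → no win
col 3: drop X → no win
col 4: drop X → no win
col 5: drop X → no win
col 6: drop X → no win

Answer: none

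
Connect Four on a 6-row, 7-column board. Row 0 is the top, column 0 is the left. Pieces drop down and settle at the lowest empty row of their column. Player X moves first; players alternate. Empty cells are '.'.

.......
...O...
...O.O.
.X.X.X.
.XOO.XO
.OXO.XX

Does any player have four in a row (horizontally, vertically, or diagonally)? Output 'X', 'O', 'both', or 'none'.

none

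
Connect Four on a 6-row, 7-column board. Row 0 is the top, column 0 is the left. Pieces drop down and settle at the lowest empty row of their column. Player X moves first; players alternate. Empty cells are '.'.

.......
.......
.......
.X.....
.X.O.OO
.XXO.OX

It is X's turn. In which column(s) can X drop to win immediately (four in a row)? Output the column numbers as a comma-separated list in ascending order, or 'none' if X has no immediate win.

col 0: drop X → no win
col 1: drop X → WIN!
col 2: drop X → no win
col 3: drop X → no win
col 4: drop X → no win
col 5: drop X → no win
col 6: drop X → no win

Answer: 1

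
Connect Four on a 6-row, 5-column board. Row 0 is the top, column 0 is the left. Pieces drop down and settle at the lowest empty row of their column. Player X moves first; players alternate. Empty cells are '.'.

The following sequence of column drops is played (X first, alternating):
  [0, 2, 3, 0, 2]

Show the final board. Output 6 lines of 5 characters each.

Answer: .....
.....
.....
.....
O.X..
X.OX.

Derivation:
Move 1: X drops in col 0, lands at row 5
Move 2: O drops in col 2, lands at row 5
Move 3: X drops in col 3, lands at row 5
Move 4: O drops in col 0, lands at row 4
Move 5: X drops in col 2, lands at row 4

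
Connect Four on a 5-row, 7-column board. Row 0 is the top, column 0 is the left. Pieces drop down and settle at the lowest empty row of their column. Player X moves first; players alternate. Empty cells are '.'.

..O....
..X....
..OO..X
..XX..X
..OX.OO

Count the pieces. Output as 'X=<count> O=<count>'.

X=6 O=6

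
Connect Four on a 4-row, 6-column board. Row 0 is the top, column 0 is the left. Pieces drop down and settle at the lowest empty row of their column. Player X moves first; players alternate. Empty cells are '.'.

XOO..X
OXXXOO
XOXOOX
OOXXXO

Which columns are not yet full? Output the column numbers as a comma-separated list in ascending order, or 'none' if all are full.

Answer: 3,4

Derivation:
col 0: top cell = 'X' → FULL
col 1: top cell = 'O' → FULL
col 2: top cell = 'O' → FULL
col 3: top cell = '.' → open
col 4: top cell = '.' → open
col 5: top cell = 'X' → FULL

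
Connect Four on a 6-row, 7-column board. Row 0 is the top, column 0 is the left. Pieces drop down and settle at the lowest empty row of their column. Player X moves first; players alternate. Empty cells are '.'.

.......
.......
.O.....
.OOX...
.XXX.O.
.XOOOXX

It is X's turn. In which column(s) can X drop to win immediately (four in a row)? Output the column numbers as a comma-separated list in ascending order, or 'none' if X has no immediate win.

col 0: drop X → no win
col 1: drop X → no win
col 2: drop X → no win
col 3: drop X → no win
col 4: drop X → WIN!
col 5: drop X → no win
col 6: drop X → no win

Answer: 4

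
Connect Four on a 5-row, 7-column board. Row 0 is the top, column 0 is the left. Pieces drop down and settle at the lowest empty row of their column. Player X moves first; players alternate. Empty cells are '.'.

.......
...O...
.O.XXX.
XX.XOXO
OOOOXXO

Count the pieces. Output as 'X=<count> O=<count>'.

X=9 O=9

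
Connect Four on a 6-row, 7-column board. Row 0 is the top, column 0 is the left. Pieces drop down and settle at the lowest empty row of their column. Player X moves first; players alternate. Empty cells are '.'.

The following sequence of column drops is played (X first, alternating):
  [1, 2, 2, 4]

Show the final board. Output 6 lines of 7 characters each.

Move 1: X drops in col 1, lands at row 5
Move 2: O drops in col 2, lands at row 5
Move 3: X drops in col 2, lands at row 4
Move 4: O drops in col 4, lands at row 5

Answer: .......
.......
.......
.......
..X....
.XO.O..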